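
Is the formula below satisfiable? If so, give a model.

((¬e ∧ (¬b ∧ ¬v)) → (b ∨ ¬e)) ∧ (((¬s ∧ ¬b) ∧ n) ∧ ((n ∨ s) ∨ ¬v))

e: True; n: True; v: True; s: False; b: False

  (¬e ∧ (¬b ∧ ¬v)) → (b ∨ ¬e) = True
    ¬e ∧ (¬b ∧ ¬v) = False
      ¬e = False
      ¬b ∧ ¬v = False
        ¬b = True
        ¬v = False
    b ∨ ¬e = False
      ¬e = False
  ((¬s ∧ ¬b) ∧ n) ∧ ((n ∨ s) ∨ ¬v) = True
    (¬s ∧ ¬b) ∧ n = True
      ¬s ∧ ¬b = True
        ¬s = True
        ¬b = True
    (n ∨ s) ∨ ¬v = True
      n ∨ s = True
      ¬v = False
Both conjuncts True, so the formula holds.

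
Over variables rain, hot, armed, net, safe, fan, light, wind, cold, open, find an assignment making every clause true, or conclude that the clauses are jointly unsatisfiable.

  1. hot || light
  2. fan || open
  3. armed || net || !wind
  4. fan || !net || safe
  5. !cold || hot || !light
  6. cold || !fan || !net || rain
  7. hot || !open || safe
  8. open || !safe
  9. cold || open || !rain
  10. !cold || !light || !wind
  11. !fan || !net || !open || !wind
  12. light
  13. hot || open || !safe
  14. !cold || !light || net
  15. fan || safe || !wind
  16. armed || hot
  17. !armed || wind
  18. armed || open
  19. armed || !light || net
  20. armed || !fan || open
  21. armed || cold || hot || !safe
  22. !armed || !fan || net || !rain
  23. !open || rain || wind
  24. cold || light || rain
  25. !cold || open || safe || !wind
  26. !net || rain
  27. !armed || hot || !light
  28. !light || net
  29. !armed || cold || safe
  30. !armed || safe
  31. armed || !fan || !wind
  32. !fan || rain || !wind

rain=T, hot=T, armed=F, net=T, safe=T, fan=F, light=T, wind=F, cold=T, open=T

Unit clause (light) forces light = True.
In (!light || net) only net is left, so net = True.
In (!net || rain) only rain is left, so rain = True.
Set hot = True.
Set armed = False.
  then (armed || open) forces open = True.
Set safe = True.
Set fan = False.
Set wind = False.
Set cold = True.
All clauses satisfied.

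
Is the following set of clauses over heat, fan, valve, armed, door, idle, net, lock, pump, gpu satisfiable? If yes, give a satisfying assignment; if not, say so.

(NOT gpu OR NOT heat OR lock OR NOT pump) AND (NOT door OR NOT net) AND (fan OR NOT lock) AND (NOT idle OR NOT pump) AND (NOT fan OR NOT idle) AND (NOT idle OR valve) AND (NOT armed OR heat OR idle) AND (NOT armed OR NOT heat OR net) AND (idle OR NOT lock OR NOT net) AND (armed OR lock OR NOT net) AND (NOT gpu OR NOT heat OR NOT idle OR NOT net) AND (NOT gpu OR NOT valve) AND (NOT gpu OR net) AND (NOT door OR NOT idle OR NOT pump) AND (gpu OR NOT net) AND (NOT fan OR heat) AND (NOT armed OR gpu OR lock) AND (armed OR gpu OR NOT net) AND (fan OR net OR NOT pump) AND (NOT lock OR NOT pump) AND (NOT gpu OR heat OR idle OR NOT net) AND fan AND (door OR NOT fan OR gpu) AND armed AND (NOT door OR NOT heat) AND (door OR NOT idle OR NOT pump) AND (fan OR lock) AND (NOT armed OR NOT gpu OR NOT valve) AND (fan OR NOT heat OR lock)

heat = True, fan = True, valve = False, armed = True, door = False, idle = False, net = True, lock = False, pump = False, gpu = True

Unit clause (fan) forces fan = True.
Unit clause (armed) forces armed = True.
In (NOT fan OR NOT idle) only NOT idle is left, so idle = False.
In (NOT armed OR heat OR idle) only heat is left, so heat = True.
In (NOT armed OR NOT heat OR net) only net is left, so net = True.
In (idle OR NOT lock OR NOT net) only NOT lock is left, so lock = False.
In (gpu OR NOT net) only gpu is left, so gpu = True.
In (NOT door OR NOT heat) only NOT door is left, so door = False.
In (NOT armed OR NOT gpu OR NOT valve) only NOT valve is left, so valve = False.
In (NOT gpu OR NOT heat OR lock OR NOT pump) only NOT pump is left, so pump = False.
All clauses satisfied.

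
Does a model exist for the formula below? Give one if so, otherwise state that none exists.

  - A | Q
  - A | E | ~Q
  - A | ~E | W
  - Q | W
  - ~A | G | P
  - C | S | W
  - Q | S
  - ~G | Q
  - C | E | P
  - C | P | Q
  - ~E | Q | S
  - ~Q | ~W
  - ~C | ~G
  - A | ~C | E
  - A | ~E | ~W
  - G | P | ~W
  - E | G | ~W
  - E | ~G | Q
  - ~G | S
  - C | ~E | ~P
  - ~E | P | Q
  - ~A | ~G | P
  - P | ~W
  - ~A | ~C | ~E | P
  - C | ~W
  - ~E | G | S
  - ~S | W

Set P = True.
Set S = True.
  then (~S | W) forces W = True.
  then (~Q | ~W) forces Q = False.
  then (C | ~W) forces C = True.
  then (A | Q) forces A = True.
  then (~G | Q) forces G = False.
  then (E | G | ~W) forces E = True.
All clauses satisfied.

P = True, S = True, W = True, A = True, C = True, E = True, Q = False, G = False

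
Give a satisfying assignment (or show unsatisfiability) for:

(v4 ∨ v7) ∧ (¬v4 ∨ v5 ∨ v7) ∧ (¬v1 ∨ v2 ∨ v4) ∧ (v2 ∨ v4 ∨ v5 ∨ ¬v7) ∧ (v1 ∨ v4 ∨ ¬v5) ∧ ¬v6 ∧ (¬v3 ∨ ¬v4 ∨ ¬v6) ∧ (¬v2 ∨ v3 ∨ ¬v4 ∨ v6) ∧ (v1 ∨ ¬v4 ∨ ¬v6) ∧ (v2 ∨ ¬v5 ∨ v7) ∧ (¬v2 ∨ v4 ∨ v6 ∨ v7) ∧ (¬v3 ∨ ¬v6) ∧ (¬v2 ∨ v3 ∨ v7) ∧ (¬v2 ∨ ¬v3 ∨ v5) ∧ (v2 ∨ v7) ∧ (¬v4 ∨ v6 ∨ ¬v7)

v1=T, v2=T, v3=F, v4=F, v5=T, v6=F, v7=T

Unit clause (¬v6) forces v6 = False.
Set v1 = True.
Set v2 = True.
Set v3 = False.
  then (¬v2 ∨ v3 ∨ ¬v4 ∨ v6) forces v4 = False.
  then (¬v2 ∨ v4 ∨ v6 ∨ v7) forces v7 = True.
Set v5 = True.
All clauses satisfied.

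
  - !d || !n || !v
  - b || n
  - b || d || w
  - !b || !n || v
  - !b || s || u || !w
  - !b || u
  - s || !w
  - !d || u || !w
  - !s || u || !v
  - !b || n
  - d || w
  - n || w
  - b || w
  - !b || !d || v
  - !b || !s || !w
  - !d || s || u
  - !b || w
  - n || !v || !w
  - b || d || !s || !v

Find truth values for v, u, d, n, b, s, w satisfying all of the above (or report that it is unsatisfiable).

v = False, u = True, d = False, n = True, b = False, s = True, w = True

Set v = False.
Set u = True.
Set d = False.
  then (d || w) forces w = True.
  then (s || !w) forces s = True.
  then (!b || !s || !w) forces b = False.
  then (b || n) forces n = True.
All clauses satisfied.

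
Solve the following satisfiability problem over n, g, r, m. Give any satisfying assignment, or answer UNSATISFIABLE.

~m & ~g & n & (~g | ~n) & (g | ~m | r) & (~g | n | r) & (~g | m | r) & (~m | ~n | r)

n = True, g = False, r = False, m = False

Unit clause (~m) forces m = False.
Unit clause (~g) forces g = False.
Unit clause (n) forces n = True.
Set r = False.
All clauses satisfied.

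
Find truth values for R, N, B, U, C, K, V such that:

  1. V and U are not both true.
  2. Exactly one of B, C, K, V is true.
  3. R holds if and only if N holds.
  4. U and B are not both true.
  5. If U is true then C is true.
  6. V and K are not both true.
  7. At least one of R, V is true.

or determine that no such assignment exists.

R=F; N=F; B=F; U=F; C=F; K=F; V=T

  (1) V=T, U=F — not both ✓
  (2) {B, C, K, V}: 1 true — exactly one ✓
  (3) R=F, N=F — same ✓
  (4) U=F, B=F — not both ✓
  (5) U=F ⇒ C: vacuous ✓
  (6) V=T, K=F — not both ✓
  (7) {R, V}: 1 true — at least one ✓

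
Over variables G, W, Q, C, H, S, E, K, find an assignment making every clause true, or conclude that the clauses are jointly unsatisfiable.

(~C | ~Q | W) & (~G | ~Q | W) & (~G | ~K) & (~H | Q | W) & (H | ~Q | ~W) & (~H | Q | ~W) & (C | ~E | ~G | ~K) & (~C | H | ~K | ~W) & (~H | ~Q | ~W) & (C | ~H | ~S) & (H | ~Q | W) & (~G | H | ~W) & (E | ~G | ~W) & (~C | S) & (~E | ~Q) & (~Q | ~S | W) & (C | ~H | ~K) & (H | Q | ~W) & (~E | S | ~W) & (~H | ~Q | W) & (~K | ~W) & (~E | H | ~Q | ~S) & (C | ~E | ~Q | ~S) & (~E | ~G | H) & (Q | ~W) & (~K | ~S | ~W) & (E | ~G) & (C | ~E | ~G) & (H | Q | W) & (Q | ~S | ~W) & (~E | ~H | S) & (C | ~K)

Case W = True:
  (~K | ~W) forces K = False.
  (Q | ~W) forces Q = True.
  (H | ~Q | ~W) forces H = True.
  Clause (~H | ~Q | ~W) is falsified — contradiction.
Case W = False:
  If Q = True:
    (~C | ~Q | W) forces C = False.
    (~G | ~Q | W) forces G = False.
    (H | ~Q | W) forces H = True.
    clause (~H | ~Q | W) is falsified.
  If Q = False:
    (~H | Q | W) forces H = False.
    clause (H | Q | W) is falsified.
  Every sub-case reaches a contradiction.
Both cases fail, so the formula is unsatisfiable.

UNSATISFIABLE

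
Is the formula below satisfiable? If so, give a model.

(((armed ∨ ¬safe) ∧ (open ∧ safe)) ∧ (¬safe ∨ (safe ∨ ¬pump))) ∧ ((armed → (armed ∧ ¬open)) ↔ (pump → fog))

open: True; armed: True; fog: False; pump: True; safe: True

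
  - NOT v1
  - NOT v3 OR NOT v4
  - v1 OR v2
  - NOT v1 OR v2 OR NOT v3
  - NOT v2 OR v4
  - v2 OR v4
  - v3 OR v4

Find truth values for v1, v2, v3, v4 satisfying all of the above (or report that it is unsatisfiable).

v1 = False, v2 = True, v3 = False, v4 = True

Unit clause (NOT v1) forces v1 = False.
In (v1 OR v2) only v2 is left, so v2 = True.
In (NOT v2 OR v4) only v4 is left, so v4 = True.
In (NOT v3 OR NOT v4) only NOT v3 is left, so v3 = False.
Check each clause:
  (NOT v1): NOT v1 holds.
  (NOT v3 OR NOT v4): NOT v3 holds.
  (v1 OR v2): v2 holds.
  (NOT v1 OR v2 OR NOT v3): NOT v1 holds.
  (NOT v2 OR v4): v4 holds.
  (v2 OR v4): v2 holds.
  (v3 OR v4): v4 holds.
All clauses satisfied.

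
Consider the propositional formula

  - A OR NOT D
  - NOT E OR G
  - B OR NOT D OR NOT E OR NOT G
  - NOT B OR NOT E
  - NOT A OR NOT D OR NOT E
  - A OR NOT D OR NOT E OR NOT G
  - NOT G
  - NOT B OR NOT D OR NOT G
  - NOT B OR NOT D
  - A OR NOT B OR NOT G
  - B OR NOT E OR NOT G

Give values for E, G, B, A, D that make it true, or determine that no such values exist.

E = False, G = False, B = True, A = True, D = False

Unit clause (NOT G) forces G = False.
In (NOT E OR G) only NOT E is left, so E = False.
Set B = True.
  then (NOT B OR NOT D) forces D = False.
Set A = True.
All clauses satisfied.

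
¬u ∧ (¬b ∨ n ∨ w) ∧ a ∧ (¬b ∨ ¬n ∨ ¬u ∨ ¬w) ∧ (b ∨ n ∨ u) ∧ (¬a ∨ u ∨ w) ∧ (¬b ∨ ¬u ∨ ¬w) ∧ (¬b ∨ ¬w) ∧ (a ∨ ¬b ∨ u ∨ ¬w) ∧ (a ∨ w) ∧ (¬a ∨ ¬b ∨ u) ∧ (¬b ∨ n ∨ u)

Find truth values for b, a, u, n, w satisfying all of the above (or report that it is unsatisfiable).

Unit clause (¬u) forces u = False.
Unit clause (a) forces a = True.
In (¬a ∨ u ∨ w) only w is left, so w = True.
In (¬b ∨ ¬w) only ¬b is left, so b = False.
In (b ∨ n ∨ u) only n is left, so n = True.
All clauses satisfied.

b=F; a=T; u=F; n=T; w=T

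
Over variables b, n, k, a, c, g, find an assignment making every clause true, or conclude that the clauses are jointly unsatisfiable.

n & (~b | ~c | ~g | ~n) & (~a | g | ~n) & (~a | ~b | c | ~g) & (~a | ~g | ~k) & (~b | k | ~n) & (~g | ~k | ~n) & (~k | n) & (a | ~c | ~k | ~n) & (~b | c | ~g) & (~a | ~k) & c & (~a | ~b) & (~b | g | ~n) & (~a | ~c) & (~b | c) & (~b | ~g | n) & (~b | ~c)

Unit clause (n) forces n = True.
Unit clause (c) forces c = True.
In (~a | ~c) only ~a is left, so a = False.
In (~b | ~c) only ~b is left, so b = False.
In (a | ~c | ~k | ~n) only ~k is left, so k = False.
Set g = False.
All clauses satisfied.

b=F, n=T, k=F, a=F, c=T, g=F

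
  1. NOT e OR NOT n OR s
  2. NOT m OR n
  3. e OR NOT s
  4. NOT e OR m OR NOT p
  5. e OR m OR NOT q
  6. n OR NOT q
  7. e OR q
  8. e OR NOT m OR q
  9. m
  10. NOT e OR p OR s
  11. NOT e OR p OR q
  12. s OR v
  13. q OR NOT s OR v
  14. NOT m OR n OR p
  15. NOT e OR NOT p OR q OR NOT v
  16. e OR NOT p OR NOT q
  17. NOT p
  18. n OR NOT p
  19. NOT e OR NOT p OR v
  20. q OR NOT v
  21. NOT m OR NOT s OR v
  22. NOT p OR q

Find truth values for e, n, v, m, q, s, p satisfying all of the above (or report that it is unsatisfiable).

e: True, n: True, v: True, m: True, q: True, s: True, p: False

Unit clause (m) forces m = True.
Unit clause (NOT p) forces p = False.
In (NOT m OR n) only n is left, so n = True.
Set e = True.
  then (NOT e OR NOT n OR s) forces s = True.
  then (NOT e OR p OR q) forces q = True.
  then (NOT m OR NOT s OR v) forces v = True.
All clauses satisfied.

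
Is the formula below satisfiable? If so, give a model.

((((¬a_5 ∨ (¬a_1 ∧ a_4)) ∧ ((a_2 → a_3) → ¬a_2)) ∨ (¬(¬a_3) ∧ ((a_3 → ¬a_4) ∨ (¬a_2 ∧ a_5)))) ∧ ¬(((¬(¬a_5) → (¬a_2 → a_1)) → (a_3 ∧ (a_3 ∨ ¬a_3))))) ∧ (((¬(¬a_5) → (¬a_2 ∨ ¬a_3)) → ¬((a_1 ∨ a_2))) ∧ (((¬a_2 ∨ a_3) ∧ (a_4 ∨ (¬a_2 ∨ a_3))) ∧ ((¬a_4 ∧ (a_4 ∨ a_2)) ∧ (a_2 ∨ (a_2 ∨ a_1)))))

The formula is unsatisfiable.

Case a_3 = True: the conjunct ¬(((¬(¬a_5) → (¬a_2 → a_1)) → (a_3 ∧ (a_3 ∨ ¬a_3)))) becomes ¬(((¬(¬a_5) → (¬a_2 → a_1)) → True)) = False.
Case a_3 = False: the formula simplifies to (((¬a_5 ∨ (¬a_1 ∧ a_4)) ∧ (¬a_2 → ¬a_2)) ∧ ¬(¬((¬(¬a_5) → (¬a_2 → a_1))))) ∧ (¬((a_1 ∨ a_2)) ∧ ((¬a_2 ∧ (a_4 ∨ ¬a_2)) ∧ ((¬a_4 ∧ (a_4 ∨ a_2)) ∧ (a_2 ∨ (a_2 ∨ a_1))))).
  a_2 = True: the conjunct ¬((a_1 ∨ a_2)) becomes ¬((a_1 ∨ True)) = False.
  a_2 = False: simplifies to ((¬a_5 ∨ (¬a_1 ∧ a_4)) ∧ ¬(¬((¬(¬a_5) → a_1)))) ∧ (¬a_1 ∧ ((¬a_4 ∧ a_4) ∧ a_1)).
    a_1 = True: the conjunct ¬a_1 is False.
    a_1 = False: the conjunct a_1 is False.
Both cases fail — unsatisfiable.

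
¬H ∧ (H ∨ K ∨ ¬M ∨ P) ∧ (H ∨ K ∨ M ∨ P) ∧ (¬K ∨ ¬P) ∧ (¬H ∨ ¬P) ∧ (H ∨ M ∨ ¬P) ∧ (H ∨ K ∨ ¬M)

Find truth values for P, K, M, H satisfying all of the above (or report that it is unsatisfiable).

Unit clause (¬H) forces H = False.
Try P = True:
  (¬K ∨ ¬P) forces K = False.
  (H ∨ M ∨ ¬P) forces M = True.
  clause (H ∨ K ∨ ¬M) is falsified — backtrack.
So P = False.
Set K = True.
Set M = True.
Check each clause:
  (¬H): ¬H holds.
  (H ∨ K ∨ ¬M ∨ P): K holds.
  (H ∨ K ∨ M ∨ P): K holds.
  (¬K ∨ ¬P): ¬P holds.
  (¬H ∨ ¬P): ¬H holds.
  (H ∨ M ∨ ¬P): M holds.
  (H ∨ K ∨ ¬M): K holds.
All clauses satisfied.

P: False; K: True; M: True; H: False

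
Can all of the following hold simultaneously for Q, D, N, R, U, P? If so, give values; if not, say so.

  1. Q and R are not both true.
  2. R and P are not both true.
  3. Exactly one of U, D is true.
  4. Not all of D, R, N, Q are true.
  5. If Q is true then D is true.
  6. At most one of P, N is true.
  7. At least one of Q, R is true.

Q: False, D: False, N: True, R: True, U: True, P: False

  (1) Q=F, R=T — not both ✓
  (2) R=T, P=F — not both ✓
  (3) {U, D}: 1 true — exactly one ✓
  (4) {D, R, N, Q}: 2/4 true — not all ✓
  (5) Q=F ⇒ D: vacuous ✓
  (6) {P, N}: 1 true — at most one ✓
  (7) {Q, R}: 1 true — at least one ✓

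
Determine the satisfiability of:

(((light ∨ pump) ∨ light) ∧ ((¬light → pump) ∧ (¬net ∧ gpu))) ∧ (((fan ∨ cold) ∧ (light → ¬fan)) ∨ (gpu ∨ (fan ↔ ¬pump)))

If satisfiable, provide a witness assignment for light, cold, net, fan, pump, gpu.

light: True; cold: True; net: False; fan: True; pump: True; gpu: True

  ((light ∨ pump) ∨ light) ∧ ((¬light → pump) ∧ (¬net ∧ gpu)) = True
    (light ∨ pump) ∨ light = True
      light ∨ pump = True
    (¬light → pump) ∧ (¬net ∧ gpu) = True
      ¬light → pump = True
        ¬light = False
      ¬net ∧ gpu = True
        ¬net = True
  ((fan ∨ cold) ∧ (light → ¬fan)) ∨ (gpu ∨ (fan ↔ ¬pump)) = True
    (fan ∨ cold) ∧ (light → ¬fan) = False
      fan ∨ cold = True
      light → ¬fan = False
        ¬fan = False
    gpu ∨ (fan ↔ ¬pump) = True
      fan ↔ ¬pump = False
        ¬pump = False
Both conjuncts True, so the formula holds.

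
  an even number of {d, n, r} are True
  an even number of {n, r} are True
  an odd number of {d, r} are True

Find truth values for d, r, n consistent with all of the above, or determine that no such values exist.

d: False, r: True, n: True

{d, n, r}: 2 true → even ✓
{n, r}: 2 true → even ✓
{d, r}: 1 true → odd ✓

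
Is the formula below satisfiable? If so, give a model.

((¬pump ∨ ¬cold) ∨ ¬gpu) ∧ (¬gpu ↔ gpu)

Unsatisfiable — no assignment works.

The conjunct ¬gpu ↔ gpu is unsatisfiable on its own:
  gpu=F: evaluates to False.
  gpu=T: evaluates to False.
So the whole conjunction is unsatisfiable.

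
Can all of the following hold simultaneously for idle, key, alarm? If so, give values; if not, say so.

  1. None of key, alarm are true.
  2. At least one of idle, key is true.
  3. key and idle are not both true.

idle: True, key: False, alarm: False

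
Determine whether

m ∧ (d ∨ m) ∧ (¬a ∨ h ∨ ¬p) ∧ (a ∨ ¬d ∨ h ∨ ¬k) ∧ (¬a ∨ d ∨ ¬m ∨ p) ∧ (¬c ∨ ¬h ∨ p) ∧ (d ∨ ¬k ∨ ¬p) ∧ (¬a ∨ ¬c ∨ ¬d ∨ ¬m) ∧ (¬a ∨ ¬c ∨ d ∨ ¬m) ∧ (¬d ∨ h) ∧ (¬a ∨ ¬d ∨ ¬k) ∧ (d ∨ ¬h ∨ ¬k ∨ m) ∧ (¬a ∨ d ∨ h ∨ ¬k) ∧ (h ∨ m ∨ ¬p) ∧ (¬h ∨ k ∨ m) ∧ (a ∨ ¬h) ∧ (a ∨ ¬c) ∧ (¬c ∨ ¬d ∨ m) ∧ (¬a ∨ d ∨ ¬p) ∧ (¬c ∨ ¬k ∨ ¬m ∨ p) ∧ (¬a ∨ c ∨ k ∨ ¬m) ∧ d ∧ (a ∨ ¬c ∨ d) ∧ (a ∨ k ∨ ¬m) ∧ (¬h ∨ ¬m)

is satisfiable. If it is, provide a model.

Unsatisfiable

Case m = True:
  (d) forces d = True.
  (¬d ∨ h) forces h = True.
  Clause (¬h ∨ ¬m) is falsified — contradiction.
Case m = False:
  Clause (m) is falsified — contradiction.
Both cases fail, so the formula is unsatisfiable.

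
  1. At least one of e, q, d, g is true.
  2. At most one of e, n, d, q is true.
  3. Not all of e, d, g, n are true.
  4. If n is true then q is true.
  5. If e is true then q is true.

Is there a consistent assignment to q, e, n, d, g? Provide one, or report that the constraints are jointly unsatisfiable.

q = True, e = False, n = False, d = False, g = False

  (1) {e, q, d, g}: 1 true — at least one ✓
  (2) {e, n, d, q}: 1 true — at most one ✓
  (3) {e, d, g, n}: 0/4 true — not all ✓
  (4) n=F ⇒ q: vacuous ✓
  (5) e=F ⇒ q: vacuous ✓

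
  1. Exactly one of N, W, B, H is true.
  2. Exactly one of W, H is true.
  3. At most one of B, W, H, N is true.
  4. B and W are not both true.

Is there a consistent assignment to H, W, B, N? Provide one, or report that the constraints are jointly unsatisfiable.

H = True, W = False, B = False, N = False

  (1) {N, W, B, H}: 1 true — exactly one ✓
  (2) {W, H}: 1 true — exactly one ✓
  (3) {B, W, H, N}: 1 true — at most one ✓
  (4) B=F, W=F — not both ✓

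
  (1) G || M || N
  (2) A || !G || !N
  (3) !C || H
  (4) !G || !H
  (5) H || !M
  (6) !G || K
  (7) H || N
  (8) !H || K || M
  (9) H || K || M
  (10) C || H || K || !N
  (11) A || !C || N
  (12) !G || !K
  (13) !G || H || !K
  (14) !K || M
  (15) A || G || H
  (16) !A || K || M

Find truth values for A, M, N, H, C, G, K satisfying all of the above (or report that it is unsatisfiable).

A: False, M: True, N: True, H: True, C: False, G: False, K: False

Set A = False.
Try M = False:
  (!K || M) forces K = False.
  (!G || K) forces G = False.
  (G || M || N) forces N = True.
  (!H || K || M) forces H = False.
  clause (H || K || M) is falsified — backtrack.
So M = True.
  then (H || !M) forces H = True.
  then (!G || !H) forces G = False.
Set N = True.
Set C = False.
Set K = False.
All clauses satisfied.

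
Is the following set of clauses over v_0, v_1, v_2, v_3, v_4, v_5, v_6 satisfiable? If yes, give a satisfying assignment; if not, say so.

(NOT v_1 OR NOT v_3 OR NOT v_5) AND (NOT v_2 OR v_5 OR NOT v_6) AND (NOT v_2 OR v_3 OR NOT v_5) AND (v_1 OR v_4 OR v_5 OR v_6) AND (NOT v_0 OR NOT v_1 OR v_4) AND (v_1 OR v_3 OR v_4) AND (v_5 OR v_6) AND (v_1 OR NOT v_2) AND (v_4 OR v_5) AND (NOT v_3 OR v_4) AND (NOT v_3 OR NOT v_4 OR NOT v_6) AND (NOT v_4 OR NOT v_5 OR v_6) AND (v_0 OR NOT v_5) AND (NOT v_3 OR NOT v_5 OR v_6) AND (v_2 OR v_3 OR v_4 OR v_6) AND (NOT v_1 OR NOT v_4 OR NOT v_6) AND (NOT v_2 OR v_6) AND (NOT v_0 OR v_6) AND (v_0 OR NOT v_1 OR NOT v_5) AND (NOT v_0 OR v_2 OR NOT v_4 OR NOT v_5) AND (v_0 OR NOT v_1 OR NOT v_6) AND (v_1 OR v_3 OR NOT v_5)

Set v_0 = True.
  then (NOT v_0 OR v_6) forces v_6 = True.
Try v_1 = True:
  (NOT v_0 OR NOT v_1 OR v_4) forces v_4 = True.
  clause (NOT v_1 OR NOT v_4 OR NOT v_6) is falsified — backtrack.
So v_1 = False.
  then (v_1 OR NOT v_2) forces v_2 = False.
Set v_3 = False.
  then (v_1 OR v_3 OR v_4) forces v_4 = True.
  then (NOT v_0 OR v_2 OR NOT v_4 OR NOT v_5) forces v_5 = False.
All clauses satisfied.

v_0=T; v_1=F; v_2=F; v_3=F; v_4=T; v_5=F; v_6=T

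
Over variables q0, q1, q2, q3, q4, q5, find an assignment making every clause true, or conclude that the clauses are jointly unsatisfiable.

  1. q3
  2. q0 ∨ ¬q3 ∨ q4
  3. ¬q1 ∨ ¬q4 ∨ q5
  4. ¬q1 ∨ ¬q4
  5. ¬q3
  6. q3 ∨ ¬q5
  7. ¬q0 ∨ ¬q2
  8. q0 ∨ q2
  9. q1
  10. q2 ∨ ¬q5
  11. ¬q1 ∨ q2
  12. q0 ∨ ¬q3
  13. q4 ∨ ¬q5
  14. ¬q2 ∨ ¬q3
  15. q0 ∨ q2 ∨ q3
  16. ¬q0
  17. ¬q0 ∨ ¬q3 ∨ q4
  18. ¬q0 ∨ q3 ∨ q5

Unsatisfiable — no assignment works.

Case q3 = True:
  Clause (¬q3) is falsified — contradiction.
Case q3 = False:
  Clause (q3) is falsified — contradiction.
Both cases fail, so the formula is unsatisfiable.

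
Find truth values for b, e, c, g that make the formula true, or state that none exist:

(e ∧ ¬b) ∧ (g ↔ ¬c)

b=F, e=T, c=F, g=T

  e ∧ ¬b = True
    ¬b = True
  g ↔ ¬c = True
    ¬c = True
Both conjuncts True, so the formula holds.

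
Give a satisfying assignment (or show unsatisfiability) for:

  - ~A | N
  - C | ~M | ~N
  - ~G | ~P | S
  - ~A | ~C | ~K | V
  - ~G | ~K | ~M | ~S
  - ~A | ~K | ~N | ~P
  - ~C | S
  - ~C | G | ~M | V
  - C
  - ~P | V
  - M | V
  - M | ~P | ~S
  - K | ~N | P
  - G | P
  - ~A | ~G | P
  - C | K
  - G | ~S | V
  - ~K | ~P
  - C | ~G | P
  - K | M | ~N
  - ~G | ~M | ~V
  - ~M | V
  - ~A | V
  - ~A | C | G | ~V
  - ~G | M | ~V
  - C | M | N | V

Unit clause (C) forces C = True.
In (~C | S) only S is left, so S = True.
Try K = True:
  (~K | ~P) forces P = False.
  (G | P) forces G = True.
  (~G | ~K | ~M | ~S) forces M = False.
  (M | V) forces V = True.
  clause (~G | M | ~V) is falsified — backtrack.
So K = False.
Set G = False.
  then (G | P) forces P = True.
  then (G | ~S | V) forces V = True.
  then (M | ~P | ~S) forces M = True.
Set N = True.
Set A = False.
All clauses satisfied.

K=F, G=F, N=T, A=F, S=T, M=T, V=T, P=T, C=T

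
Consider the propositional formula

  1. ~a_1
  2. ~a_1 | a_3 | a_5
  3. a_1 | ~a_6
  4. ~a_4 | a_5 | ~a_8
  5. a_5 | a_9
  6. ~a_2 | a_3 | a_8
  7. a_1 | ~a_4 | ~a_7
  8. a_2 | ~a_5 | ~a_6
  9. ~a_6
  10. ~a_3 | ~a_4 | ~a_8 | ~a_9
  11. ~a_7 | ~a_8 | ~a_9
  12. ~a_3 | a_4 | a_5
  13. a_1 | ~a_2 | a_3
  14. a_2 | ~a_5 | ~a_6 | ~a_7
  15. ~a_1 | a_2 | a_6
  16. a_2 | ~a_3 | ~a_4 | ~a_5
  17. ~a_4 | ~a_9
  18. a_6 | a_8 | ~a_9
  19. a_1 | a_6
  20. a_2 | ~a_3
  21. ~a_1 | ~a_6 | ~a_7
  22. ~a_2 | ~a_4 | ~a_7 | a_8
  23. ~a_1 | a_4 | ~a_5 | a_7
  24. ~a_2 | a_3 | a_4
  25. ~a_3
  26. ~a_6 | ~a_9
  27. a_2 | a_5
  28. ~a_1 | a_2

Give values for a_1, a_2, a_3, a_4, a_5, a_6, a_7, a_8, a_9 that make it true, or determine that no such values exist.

Case a_1 = True:
  Clause (~a_1) is falsified — contradiction.
Case a_1 = False:
  (a_1 | ~a_6) forces a_6 = False.
  Clause (a_1 | a_6) is falsified — contradiction.
Both cases fail, so the formula is unsatisfiable.

Unsatisfiable — no assignment works.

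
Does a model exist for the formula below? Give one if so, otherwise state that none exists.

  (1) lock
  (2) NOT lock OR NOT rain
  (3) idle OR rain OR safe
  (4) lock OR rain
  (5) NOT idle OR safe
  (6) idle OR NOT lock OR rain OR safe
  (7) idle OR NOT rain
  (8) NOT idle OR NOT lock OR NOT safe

Unit clause (lock) forces lock = True.
In (NOT lock OR NOT rain) only NOT rain is left, so rain = False.
Try safe = False:
  (idle OR rain OR safe) forces idle = True.
  clause (NOT idle OR safe) is falsified — backtrack.
So safe = True.
  then (NOT idle OR NOT lock OR NOT safe) forces idle = False.
Check each clause:
  (lock): lock holds.
  (NOT lock OR NOT rain): NOT rain holds.
  (idle OR rain OR safe): safe holds.
  (lock OR rain): lock holds.
  (NOT idle OR safe): NOT idle holds.
  (idle OR NOT lock OR rain OR safe): safe holds.
  (idle OR NOT rain): NOT rain holds.
  (NOT idle OR NOT lock OR NOT safe): NOT idle holds.
All clauses satisfied.

lock = True, safe = True, idle = False, rain = False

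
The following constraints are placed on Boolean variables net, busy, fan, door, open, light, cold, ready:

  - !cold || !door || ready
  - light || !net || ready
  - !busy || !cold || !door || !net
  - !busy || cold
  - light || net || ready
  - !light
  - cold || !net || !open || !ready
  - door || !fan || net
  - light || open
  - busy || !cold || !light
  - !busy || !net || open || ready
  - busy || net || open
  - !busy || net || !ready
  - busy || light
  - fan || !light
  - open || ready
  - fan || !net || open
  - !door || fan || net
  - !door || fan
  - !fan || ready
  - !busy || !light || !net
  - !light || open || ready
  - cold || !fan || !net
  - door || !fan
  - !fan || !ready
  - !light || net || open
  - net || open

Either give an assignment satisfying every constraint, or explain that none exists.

Unit clause (!light) forces light = False.
In (light || open) only open is left, so open = True.
In (busy || light) only busy is left, so busy = True.
In (!busy || cold) only cold is left, so cold = True.
Try net = False:
  (light || net || ready) forces ready = True.
  clause (!busy || net || !ready) is falsified — backtrack.
So net = True.
  then (light || !net || ready) forces ready = True.
  then (!busy || !cold || !door || !net) forces door = False.
  then (door || !fan) forces fan = False.
All clauses satisfied.

net = True, busy = True, fan = False, door = False, open = True, light = False, cold = True, ready = True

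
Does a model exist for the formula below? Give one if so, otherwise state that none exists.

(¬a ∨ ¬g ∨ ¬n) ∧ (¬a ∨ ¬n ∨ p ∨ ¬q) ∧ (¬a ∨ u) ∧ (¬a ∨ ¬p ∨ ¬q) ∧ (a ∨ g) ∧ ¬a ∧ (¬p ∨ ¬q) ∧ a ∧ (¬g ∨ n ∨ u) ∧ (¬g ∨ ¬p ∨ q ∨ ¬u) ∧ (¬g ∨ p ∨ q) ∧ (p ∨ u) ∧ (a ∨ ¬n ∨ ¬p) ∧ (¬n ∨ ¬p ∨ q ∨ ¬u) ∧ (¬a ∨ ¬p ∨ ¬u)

Unsatisfiable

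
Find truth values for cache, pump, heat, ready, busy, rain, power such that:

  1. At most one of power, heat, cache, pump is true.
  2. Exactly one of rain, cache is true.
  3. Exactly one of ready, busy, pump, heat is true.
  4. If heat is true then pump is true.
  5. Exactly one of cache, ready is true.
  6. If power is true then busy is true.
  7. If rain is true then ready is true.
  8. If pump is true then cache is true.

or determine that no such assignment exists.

cache: True; pump: False; heat: False; ready: False; busy: True; rain: False; power: False

  (1) {power, heat, cache, pump}: 1 true — at most one ✓
  (2) {rain, cache}: 1 true — exactly one ✓
  (3) {ready, busy, pump, heat}: 1 true — exactly one ✓
  (4) heat=F ⇒ pump: vacuous ✓
  (5) {cache, ready}: 1 true — exactly one ✓
  (6) power=F ⇒ busy: vacuous ✓
  (7) rain=F ⇒ ready: vacuous ✓
  (8) pump=F ⇒ cache: vacuous ✓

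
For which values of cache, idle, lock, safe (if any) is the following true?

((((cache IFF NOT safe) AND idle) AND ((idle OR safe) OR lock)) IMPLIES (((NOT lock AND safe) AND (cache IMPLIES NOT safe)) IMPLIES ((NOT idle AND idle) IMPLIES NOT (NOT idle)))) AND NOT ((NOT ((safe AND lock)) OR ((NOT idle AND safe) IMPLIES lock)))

The conjunct NOT ((NOT ((safe AND lock)) OR ((NOT idle AND safe) IMPLIES lock))) is unsatisfiable on its own:
  idle=F, lock=F, safe=F: evaluates to False.
  idle=F, lock=F, safe=T: evaluates to False.
  idle=F, lock=T, safe=F: evaluates to False.
  idle=F, lock=T, safe=T: evaluates to False.
  idle=T, lock=F, safe=F: evaluates to False.
  idle=T, lock=F, safe=T: evaluates to False.
  idle=T, lock=T, safe=F: evaluates to False.
  idle=T, lock=T, safe=T: evaluates to False.
So the whole conjunction is unsatisfiable.

Unsatisfiable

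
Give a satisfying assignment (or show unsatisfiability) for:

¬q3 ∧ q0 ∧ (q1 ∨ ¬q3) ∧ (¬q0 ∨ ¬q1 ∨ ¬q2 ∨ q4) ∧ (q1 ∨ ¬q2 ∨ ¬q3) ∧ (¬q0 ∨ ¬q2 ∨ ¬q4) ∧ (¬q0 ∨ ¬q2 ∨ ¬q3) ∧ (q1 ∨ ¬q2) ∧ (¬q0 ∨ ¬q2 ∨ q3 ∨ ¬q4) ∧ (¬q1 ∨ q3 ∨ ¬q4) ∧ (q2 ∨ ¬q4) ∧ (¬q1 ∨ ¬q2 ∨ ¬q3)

Unit clause (¬q3) forces q3 = False.
Unit clause (q0) forces q0 = True.
Set q1 = True.
  then (¬q1 ∨ q3 ∨ ¬q4) forces q4 = False.
  then (¬q0 ∨ ¬q1 ∨ ¬q2 ∨ q4) forces q2 = False.
All clauses satisfied.

q0=T, q1=T, q2=F, q3=F, q4=F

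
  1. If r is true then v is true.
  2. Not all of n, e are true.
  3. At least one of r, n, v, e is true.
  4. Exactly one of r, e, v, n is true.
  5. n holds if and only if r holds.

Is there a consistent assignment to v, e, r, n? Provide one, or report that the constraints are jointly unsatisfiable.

v = True; e = False; r = False; n = False

  (1) r=F ⇒ v: vacuous ✓
  (2) {n, e}: 0/2 true — not all ✓
  (3) {r, n, v, e}: 1 true — at least one ✓
  (4) {r, e, v, n}: 1 true — exactly one ✓
  (5) n=F, r=F — same ✓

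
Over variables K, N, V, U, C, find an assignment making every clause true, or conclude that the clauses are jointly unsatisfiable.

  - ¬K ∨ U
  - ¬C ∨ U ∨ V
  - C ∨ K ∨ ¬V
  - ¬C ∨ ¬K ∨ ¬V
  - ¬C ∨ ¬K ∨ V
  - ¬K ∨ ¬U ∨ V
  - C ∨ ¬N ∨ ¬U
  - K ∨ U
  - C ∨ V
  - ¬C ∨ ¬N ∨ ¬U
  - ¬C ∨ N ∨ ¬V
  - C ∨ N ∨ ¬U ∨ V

K: True, N: False, V: True, U: True, C: False

Set K = True.
  then (¬K ∨ U) forces U = True.
  then (¬K ∨ ¬U ∨ V) forces V = True.
  then (¬C ∨ ¬K ∨ ¬V) forces C = False.
  then (C ∨ ¬N ∨ ¬U) forces N = False.
All clauses satisfied.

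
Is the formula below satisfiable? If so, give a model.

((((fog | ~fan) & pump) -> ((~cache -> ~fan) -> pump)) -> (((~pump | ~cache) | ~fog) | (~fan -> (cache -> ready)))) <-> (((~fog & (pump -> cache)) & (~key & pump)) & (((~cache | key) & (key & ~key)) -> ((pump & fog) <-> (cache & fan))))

cache = True; fan = False; fog = False; ready = False; key = False; pump = True

  ((((fog | ~fan) & pump) -> ((~cache -> ~fan) -> pump)) -> (((~pump | ~cache) | ~fog) | (~fan -> (cache -> ready)))) <-> (((~fog & (pump -> cache)) & (~key & pump)) & (((~cache | key) & (key & ~key)) -> ((pump & fog) <-> (cache & fan)))) = True
    (((fog | ~fan) & pump) -> ((~cache -> ~fan) -> pump)) -> (((~pump | ~cache) | ~fog) | (~fan -> (cache -> ready))) = True
      ((fog | ~fan) & pump) -> ((~cache -> ~fan) -> pump) = True
        (fog | ~fan) & pump = True
          fog | ~fan = True
            ~fan = True
        (~cache -> ~fan) -> pump = True
          ~cache -> ~fan = True
            ~cache = False
            ~fan = True
      ((~pump | ~cache) | ~fog) | (~fan -> (cache -> ready)) = True
        (~pump | ~cache) | ~fog = True
          ~pump | ~cache = False
            ~pump = False
            ~cache = False
          ~fog = True
        ~fan -> (cache -> ready) = False
          ~fan = True
          cache -> ready = False
    ((~fog & (pump -> cache)) & (~key & pump)) & (((~cache | key) & (key & ~key)) -> ((pump & fog) <-> (cache & fan))) = True
      (~fog & (pump -> cache)) & (~key & pump) = True
        ~fog & (pump -> cache) = True
          ~fog = True
          pump -> cache = True
        ~key & pump = True
          ~key = True
      ((~cache | key) & (key & ~key)) -> ((pump & fog) <-> (cache & fan)) = True
        (~cache | key) & (key & ~key) = False
          ~cache | key = False
            ~cache = False
          key & ~key = False
            ~key = True
        (pump & fog) <-> (cache & fan) = True
          pump & fog = False
          cache & fan = False
The formula evaluates to True.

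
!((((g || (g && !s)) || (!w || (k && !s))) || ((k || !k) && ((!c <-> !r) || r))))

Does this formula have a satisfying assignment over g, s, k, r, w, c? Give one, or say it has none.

g = False, s = False, k = False, r = False, w = True, c = True

  !((((g || (g && !s)) || (!w || (k && !s))) || ((k || !k) && ((!c <-> !r) || r)))) = True
    ((g || (g && !s)) || (!w || (k && !s))) || ((k || !k) && ((!c <-> !r) || r)) = False
      (g || (g && !s)) || (!w || (k && !s)) = False
        g || (g && !s) = False
          g && !s = False
            !s = True
        !w || (k && !s) = False
          !w = False
          k && !s = False
            !s = True
      (k || !k) && ((!c <-> !r) || r) = False
        k || !k = True
          !k = True
        (!c <-> !r) || r = False
          !c <-> !r = False
            !c = False
            !r = True
The formula evaluates to True.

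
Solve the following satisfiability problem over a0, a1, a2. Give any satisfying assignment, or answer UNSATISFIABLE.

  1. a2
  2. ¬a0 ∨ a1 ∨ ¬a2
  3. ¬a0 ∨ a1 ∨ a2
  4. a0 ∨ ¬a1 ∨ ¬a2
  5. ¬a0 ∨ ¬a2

a0 = False; a1 = False; a2 = True

Unit clause (a2) forces a2 = True.
In (¬a0 ∨ ¬a2) only ¬a0 is left, so a0 = False.
In (a0 ∨ ¬a1 ∨ ¬a2) only ¬a1 is left, so a1 = False.
All clauses satisfied.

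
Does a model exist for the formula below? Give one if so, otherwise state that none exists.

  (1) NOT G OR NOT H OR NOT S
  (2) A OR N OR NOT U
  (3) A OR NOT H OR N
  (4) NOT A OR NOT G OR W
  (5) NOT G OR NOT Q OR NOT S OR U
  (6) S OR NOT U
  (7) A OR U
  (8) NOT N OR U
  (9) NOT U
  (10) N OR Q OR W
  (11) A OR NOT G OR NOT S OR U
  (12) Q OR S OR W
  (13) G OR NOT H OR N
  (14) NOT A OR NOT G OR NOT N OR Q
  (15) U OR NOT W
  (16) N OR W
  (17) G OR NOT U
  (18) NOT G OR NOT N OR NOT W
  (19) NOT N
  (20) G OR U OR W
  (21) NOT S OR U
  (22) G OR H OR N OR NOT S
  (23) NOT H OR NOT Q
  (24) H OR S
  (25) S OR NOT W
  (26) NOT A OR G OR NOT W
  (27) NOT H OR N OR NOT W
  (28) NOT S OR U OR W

Case N = True:
  Clause (NOT N) is falsified — contradiction.
Case N = False:
  (NOT U) forces U = False.
  (A OR U) forces A = True.
  (U OR NOT W) forces W = False.
  Clause (N OR W) is falsified — contradiction.
Both cases fail, so the formula is unsatisfiable.

UNSATISFIABLE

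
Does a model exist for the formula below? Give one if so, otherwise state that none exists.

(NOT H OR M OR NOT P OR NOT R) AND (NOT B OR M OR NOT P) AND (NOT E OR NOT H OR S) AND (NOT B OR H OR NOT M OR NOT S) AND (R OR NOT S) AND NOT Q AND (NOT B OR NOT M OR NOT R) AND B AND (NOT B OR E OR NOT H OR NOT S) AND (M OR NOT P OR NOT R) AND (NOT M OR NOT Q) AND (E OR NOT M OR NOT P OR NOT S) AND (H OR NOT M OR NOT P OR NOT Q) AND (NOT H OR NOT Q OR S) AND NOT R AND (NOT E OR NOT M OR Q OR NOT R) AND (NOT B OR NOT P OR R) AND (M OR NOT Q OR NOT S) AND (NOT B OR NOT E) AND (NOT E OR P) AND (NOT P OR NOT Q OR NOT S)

Unit clause (NOT Q) forces Q = False.
Unit clause (B) forces B = True.
Unit clause (NOT R) forces R = False.
In (NOT B OR NOT P OR R) only NOT P is left, so P = False.
In (NOT B OR NOT E) only NOT E is left, so E = False.
In (R OR NOT S) only NOT S is left, so S = False.
Set M = False.
Set H = True.
All clauses satisfied.

Q=F; E=F; R=F; M=F; H=T; B=T; S=F; P=F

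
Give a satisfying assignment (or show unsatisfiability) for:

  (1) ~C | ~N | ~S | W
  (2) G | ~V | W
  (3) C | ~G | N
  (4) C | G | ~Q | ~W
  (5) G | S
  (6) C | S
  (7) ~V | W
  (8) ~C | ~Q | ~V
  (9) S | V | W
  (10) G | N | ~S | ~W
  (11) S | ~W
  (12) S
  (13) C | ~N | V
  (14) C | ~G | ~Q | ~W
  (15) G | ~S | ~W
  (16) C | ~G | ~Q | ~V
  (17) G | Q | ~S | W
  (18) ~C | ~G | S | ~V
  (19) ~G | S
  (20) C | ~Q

S=T, Q=T, V=F, G=F, W=F, N=F, C=T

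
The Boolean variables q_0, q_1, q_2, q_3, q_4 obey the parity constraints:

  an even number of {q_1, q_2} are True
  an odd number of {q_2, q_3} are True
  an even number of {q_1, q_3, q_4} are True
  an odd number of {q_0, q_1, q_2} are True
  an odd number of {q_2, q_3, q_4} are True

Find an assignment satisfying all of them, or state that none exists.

No satisfying assignment exists.

Adding constraints 1, 3, 5 mod 2: every variable appears an even number of times on the left, so the left side is 0.
But the right sides sum to 1 (mod 2). 0 ≠ 1 — the system is inconsistent.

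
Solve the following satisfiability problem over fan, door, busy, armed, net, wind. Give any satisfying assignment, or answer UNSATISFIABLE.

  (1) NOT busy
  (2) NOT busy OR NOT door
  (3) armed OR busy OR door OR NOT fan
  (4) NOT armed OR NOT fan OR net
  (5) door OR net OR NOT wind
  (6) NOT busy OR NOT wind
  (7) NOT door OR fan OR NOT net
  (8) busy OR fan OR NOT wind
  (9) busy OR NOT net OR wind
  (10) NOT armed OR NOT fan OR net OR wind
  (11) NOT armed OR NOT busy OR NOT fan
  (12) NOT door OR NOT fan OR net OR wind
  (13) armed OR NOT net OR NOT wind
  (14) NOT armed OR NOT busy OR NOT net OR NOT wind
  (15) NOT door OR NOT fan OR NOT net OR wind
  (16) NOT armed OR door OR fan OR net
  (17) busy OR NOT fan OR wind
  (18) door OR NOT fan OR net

fan = False, door = True, busy = False, armed = True, net = False, wind = False

Unit clause (NOT busy) forces busy = False.
Set fan = False.
  then (busy OR fan OR NOT wind) forces wind = False.
  then (busy OR NOT net OR wind) forces net = False.
Set door = True.
Set armed = True.
All clauses satisfied.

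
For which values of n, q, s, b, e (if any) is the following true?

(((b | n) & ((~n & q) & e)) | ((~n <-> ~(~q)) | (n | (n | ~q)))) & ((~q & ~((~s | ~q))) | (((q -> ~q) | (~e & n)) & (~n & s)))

n=F, q=F, s=T, b=F, e=F

  ((b | n) & ((~n & q) & e)) | ((~n <-> ~(~q)) | (n | (n | ~q))) = True
    (b | n) & ((~n & q) & e) = False
      b | n = False
      (~n & q) & e = False
        ~n & q = False
          ~n = True
    (~n <-> ~(~q)) | (n | (n | ~q)) = True
      ~n <-> ~(~q) = False
        ~n = True
        ~(~q) = False
          ~q = True
      n | (n | ~q) = True
        n | ~q = True
          ~q = True
  (~q & ~((~s | ~q))) | (((q -> ~q) | (~e & n)) & (~n & s)) = True
    ~q & ~((~s | ~q)) = False
      ~q = True
      ~((~s | ~q)) = False
        ~s | ~q = True
          ~s = False
          ~q = True
    ((q -> ~q) | (~e & n)) & (~n & s) = True
      (q -> ~q) | (~e & n) = True
        q -> ~q = True
          ~q = True
        ~e & n = False
          ~e = True
      ~n & s = True
        ~n = True
Both conjuncts True, so the formula holds.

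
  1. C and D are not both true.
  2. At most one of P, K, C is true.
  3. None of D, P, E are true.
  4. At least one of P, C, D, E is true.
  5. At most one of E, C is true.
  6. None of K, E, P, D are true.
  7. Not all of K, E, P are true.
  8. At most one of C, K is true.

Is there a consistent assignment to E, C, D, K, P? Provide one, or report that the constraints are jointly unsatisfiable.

E = False; C = True; D = False; K = False; P = False

  (1) C=T, D=F — not both ✓
  (2) {P, K, C}: 1 true — at most one ✓
  (3) {D, P, E}: 0 true — none ✓
  (4) {P, C, D, E}: 1 true — at least one ✓
  (5) {E, C}: 1 true — at most one ✓
  (6) {K, E, P, D}: 0 true — none ✓
  (7) {K, E, P}: 0/3 true — not all ✓
  (8) {C, K}: 1 true — at most one ✓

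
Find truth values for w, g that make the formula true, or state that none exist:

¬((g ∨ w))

w = False, g = False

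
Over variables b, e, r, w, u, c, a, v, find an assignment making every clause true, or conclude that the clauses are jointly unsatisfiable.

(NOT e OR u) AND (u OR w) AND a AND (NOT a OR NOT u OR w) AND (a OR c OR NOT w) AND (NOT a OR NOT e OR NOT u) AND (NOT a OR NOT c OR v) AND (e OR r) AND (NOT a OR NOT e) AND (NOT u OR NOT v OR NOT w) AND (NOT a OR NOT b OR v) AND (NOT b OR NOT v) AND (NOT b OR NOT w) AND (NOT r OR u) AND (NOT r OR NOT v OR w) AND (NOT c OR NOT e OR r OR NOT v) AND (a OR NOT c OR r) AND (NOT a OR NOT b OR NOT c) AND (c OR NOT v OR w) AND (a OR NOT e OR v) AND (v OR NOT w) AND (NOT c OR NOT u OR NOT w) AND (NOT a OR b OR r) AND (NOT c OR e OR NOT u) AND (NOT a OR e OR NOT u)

Case a = True:
  (NOT a OR NOT e) forces e = False.
  (e OR r) forces r = True.
  (NOT r OR u) forces u = True.
  Clause (NOT a OR e OR NOT u) is falsified — contradiction.
Case a = False:
  Clause (a) is falsified — contradiction.
Both cases fail, so the formula is unsatisfiable.

Unsatisfiable — no assignment works.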